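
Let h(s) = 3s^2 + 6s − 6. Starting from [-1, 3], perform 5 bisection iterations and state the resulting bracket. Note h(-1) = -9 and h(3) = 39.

[0.625, 0.75]

m = 1, h(m) = 3 (+); new bracket [-1, 1]
m = 0, h(m) = -6 (−); new bracket [0, 1]
m = 0.5, h(m) = -2.25 (−); new bracket [0.5, 1]
m = 0.75, h(m) = 0.1875 (+); new bracket [0.5, 0.75]
m = 0.625, h(m) = -1.0781 (−); new bracket [0.625, 0.75]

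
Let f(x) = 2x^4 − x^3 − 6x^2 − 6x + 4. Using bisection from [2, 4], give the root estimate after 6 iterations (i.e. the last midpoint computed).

2.28125

f(3) = 67 > 0, so the root lies in [2, 3]
f(2.5) = 14 > 0, so the root lies in [2, 2.5]
f(2.25) = -0.007812 < 0, so the root lies in [2.25, 2.5]
f(2.375) = 6.1431 > 0, so the root lies in [2.25, 2.375]
f(2.3125) = 2.8675 > 0, so the root lies in [2.25, 2.3125]
f(2.28125) = 1.3814 > 0, so the root lies in [2.25, 2.28125]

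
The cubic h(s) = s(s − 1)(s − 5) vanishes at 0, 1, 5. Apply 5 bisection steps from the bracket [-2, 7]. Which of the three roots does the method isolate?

h(2.5) = -9.375 < 0, so the root lies in [2.5, 7]
h(4.75) = -4.453125 < 0, so the root lies in [4.75, 7]
h(5.875) = 25.060547 > 0, so the root lies in [4.75, 5.875]
h(5.3125) = 7.1594 > 0, so the root lies in [4.75, 5.3125]
h(5.03125) = 0.6338 > 0, so the root lies in [4.75, 5.03125]

5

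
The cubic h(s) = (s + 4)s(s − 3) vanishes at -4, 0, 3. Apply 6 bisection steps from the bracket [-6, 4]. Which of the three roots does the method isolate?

s = -1 gives h = 12, positive; keep [-6, -1]
s = -3.5 gives h = 11.375, positive; keep [-6, -3.5]
s = -4.75 gives h = -27.609375, negative; keep [-4.75, -3.5]
s = -4.125 gives h = -3.6738, negative; keep [-4.125, -3.5]
s = -3.8125 gives h = 4.8699, positive; keep [-4.125, -3.8125]
s = -3.96875 gives h = 0.8643, positive; keep [-4.125, -3.96875]

-4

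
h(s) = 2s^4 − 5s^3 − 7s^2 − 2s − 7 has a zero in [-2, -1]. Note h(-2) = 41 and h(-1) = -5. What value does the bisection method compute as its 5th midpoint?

-1.28125

midpoint -1.5: h = 7.25 > 0 → [-1.5, -1]
midpoint -1.25: h = -0.789062 < 0 → [-1.5, -1.25]
midpoint -1.375: h = 2.662598 > 0 → [-1.375, -1.25]
midpoint -1.3125: h = 0.8064 > 0 → [-1.3125, -1.25]
midpoint -1.28125: h = -0.0225 < 0 → [-1.3125, -1.28125]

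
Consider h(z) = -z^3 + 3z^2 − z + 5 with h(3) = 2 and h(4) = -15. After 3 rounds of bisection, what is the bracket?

[3.125, 3.25]

z = 3.5 gives h = -4.625, negative; keep [3, 3.5]
z = 3.25 gives h = -0.890625, negative; keep [3, 3.25]
z = 3.125 gives h = 0.654297, positive; keep [3.125, 3.25]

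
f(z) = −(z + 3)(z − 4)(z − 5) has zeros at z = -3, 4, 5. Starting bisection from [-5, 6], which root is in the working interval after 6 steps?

-3

f(0.5) = -55.125 < 0, so the root lies in [-5, 0.5]
f(-2.25) = -33.984375 < 0, so the root lies in [-5, -2.25]
f(-3.625) = 41.103516 > 0, so the root lies in [-3.625, -2.25]
f(-2.9375) = -3.4417 < 0, so the root lies in [-3.625, -2.9375]
f(-3.28125) = 16.9588 > 0, so the root lies in [-3.28125, -2.9375]
f(-3.109375) = 6.3058 > 0, so the root lies in [-3.109375, -2.9375]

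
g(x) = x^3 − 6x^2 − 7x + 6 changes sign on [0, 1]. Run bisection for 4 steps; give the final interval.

[0.5625, 0.625]

x = 0.5 gives g = 1.125, positive; keep [0.5, 1]
x = 0.75 gives g = -2.203125, negative; keep [0.5, 0.75]
x = 0.625 gives g = -0.474609, negative; keep [0.5, 0.625]
x = 0.5625 gives g = 0.342, positive; keep [0.5625, 0.625]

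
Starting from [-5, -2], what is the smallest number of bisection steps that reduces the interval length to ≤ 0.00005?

Width after n steps is 3/2^n. Need 2^n ≥ 3/0.00005 = 60000.
2^15 = 32768 < 60000 ≤ 2^16 = 65536, so n = 16.

16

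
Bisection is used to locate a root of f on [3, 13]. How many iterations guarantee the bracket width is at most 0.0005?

Width after n steps is 10/2^n. Need 2^n ≥ 10/0.0005 = 20000.
2^14 = 16384 < 20000 ≤ 2^15 = 32768, so n = 15.

15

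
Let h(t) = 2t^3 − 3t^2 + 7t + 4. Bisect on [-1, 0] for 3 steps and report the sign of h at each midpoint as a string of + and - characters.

-++

t = -0.5 gives h = -0.5, negative; keep [-0.5, 0]
t = -0.25 gives h = 2.03125, positive; keep [-0.5, -0.25]
t = -0.375 gives h = 0.847656, positive; keep [-0.5, -0.375]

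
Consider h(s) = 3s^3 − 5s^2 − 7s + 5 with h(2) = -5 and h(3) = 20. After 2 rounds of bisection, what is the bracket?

m = 2.5, h(m) = 3.125 (+); new bracket [2, 2.5]
m = 2.25, h(m) = -1.890625 (−); new bracket [2.25, 2.5]

[2.25, 2.5]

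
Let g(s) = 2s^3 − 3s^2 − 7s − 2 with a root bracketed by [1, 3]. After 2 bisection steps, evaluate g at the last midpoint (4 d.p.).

s = 2 gives g = -12, negative; keep [2, 3]
s = 2.5 gives g = -7, negative; keep [2.5, 3]

-7.0000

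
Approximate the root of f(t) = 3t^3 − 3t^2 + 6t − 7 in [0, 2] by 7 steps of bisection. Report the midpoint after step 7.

1.109375

f(1) = -1 < 0, so the root lies in [1, 2]
f(1.5) = 5.375 > 0, so the root lies in [1, 1.5]
f(1.25) = 1.671875 > 0, so the root lies in [1, 1.25]
f(1.125) = 0.2246 > 0, so the root lies in [1, 1.125]
f(1.0625) = -0.4133 < 0, so the root lies in [1.0625, 1.125]
f(1.09375) = -0.101 < 0, so the root lies in [1.09375, 1.125]
f(1.109375) = 0.0601 > 0, so the root lies in [1.09375, 1.109375]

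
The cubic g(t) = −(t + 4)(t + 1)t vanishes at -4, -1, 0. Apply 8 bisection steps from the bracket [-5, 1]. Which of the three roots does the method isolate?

-4

t = -2 gives g = -4, negative; keep [-5, -2]
t = -3.5 gives g = -4.375, negative; keep [-5, -3.5]
t = -4.25 gives g = 3.453125, positive; keep [-4.25, -3.5]
t = -3.875 gives g = -1.3926, negative; keep [-4.25, -3.875]
t = -4.0625 gives g = 0.7776, positive; keep [-4.0625, -3.875]
t = -3.96875 gives g = -0.3682, negative; keep [-4.0625, -3.96875]
t = -4.015625 gives g = 0.1892, positive; keep [-4.015625, -3.96875]
t = -3.9921875 gives g = -0.0933, negative; keep [-4.015625, -3.9921875]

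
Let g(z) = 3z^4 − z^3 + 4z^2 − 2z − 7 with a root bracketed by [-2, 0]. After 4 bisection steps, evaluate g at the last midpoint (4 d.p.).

0.2410

midpoint -1: g = 3 > 0 → [-1, 0]
midpoint -0.5: g = -4.6875 < 0 → [-1, -0.5]
midpoint -0.75: g = -1.878906 < 0 → [-1, -0.75]
midpoint -0.875: g = 0.241 > 0 → [-0.875, -0.75]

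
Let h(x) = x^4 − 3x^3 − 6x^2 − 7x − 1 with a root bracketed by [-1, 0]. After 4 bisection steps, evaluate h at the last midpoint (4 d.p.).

0.1226

m = -0.5, h(m) = 1.4375 (+); new bracket [-0.5, 0]
m = -0.25, h(m) = 0.425781 (+); new bracket [-0.25, 0]
m = -0.125, h(m) = -0.212646 (−); new bracket [-0.25, -0.125]
m = -0.1875, h(m) = 0.1226 (+); new bracket [-0.1875, -0.125]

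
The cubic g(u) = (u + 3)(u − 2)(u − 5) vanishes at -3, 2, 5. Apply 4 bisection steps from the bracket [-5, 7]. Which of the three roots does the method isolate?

midpoint 1: g = 16 > 0 → [-5, 1]
midpoint -2: g = 28 > 0 → [-5, -2]
midpoint -3.5: g = -23.375 < 0 → [-3.5, -2]
midpoint -2.75: g = 9.2031 > 0 → [-3.5, -2.75]

-3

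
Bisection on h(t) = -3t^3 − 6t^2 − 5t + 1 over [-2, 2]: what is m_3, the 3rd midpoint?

0.5

m = 0, h(m) = 1 (+); new bracket [0, 2]
m = 1, h(m) = -13 (−); new bracket [0, 1]
m = 0.5, h(m) = -3.375 (−); new bracket [0, 0.5]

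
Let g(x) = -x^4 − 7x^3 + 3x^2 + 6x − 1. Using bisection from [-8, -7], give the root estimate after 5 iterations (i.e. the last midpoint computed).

g(-7.5) = -88.1875 < 0, so the root lies in [-7.5, -7]
g(-7.25) = 17.917969 > 0, so the root lies in [-7.5, -7.25]
g(-7.375) = -32.502197 < 0, so the root lies in [-7.375, -7.25]
g(-7.3125) = -6.6504 < 0, so the root lies in [-7.3125, -7.25]
g(-7.28125) = 5.7922 > 0, so the root lies in [-7.3125, -7.28125]

-7.28125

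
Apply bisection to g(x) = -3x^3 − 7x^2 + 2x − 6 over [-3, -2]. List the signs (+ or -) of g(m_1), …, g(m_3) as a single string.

x = -2.5 gives g = -7.875, negative; keep [-3, -2.5]
x = -2.75 gives g = -2.046875, negative; keep [-3, -2.75]
x = -2.875 gives g = 1.681641, positive; keep [-2.875, -2.75]

--+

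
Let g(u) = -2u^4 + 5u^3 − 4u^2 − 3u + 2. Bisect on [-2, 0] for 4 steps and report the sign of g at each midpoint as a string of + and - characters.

-+-+

m = -1, g(m) = -6 (−); new bracket [-1, 0]
m = -0.5, g(m) = 1.75 (+); new bracket [-1, -0.5]
m = -0.75, g(m) = -0.742188 (−); new bracket [-0.75, -0.5]
m = -0.625, g(m) = 0.7866 (+); new bracket [-0.75, -0.625]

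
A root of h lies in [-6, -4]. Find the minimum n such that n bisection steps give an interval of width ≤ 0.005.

9

Width after n steps is 2/2^n. Need 2^n ≥ 2/0.005 = 400.
2^8 = 256 < 400 ≤ 2^9 = 512, so n = 9.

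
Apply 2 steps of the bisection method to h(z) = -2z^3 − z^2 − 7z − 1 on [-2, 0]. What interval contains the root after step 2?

z = -1 gives h = 7, positive; keep [-1, 0]
z = -0.5 gives h = 2.5, positive; keep [-0.5, 0]

[-0.5, 0]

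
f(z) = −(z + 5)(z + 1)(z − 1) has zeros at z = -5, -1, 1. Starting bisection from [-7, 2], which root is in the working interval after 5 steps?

-5

m = -2.5, f(m) = -13.125 (−); new bracket [-7, -2.5]
m = -4.75, f(m) = -5.390625 (−); new bracket [-7, -4.75]
m = -5.875, f(m) = 29.326172 (+); new bracket [-5.875, -4.75]
m = -5.3125, f(m) = 8.5071 (+); new bracket [-5.3125, -4.75]
m = -5.03125, f(m) = 0.7598 (+); new bracket [-5.03125, -4.75]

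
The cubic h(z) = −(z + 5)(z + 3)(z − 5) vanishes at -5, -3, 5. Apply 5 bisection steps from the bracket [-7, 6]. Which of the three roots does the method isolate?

h(-0.5) = 61.875 > 0, so the root lies in [-0.5, 6]
h(2.75) = 100.265625 > 0, so the root lies in [2.75, 6]
h(4.375) = 43.212891 > 0, so the root lies in [4.375, 6]
h(5.1875) = -15.6394 < 0, so the root lies in [4.375, 5.1875]
h(4.78125) = 16.6491 > 0, so the root lies in [4.78125, 5.1875]

5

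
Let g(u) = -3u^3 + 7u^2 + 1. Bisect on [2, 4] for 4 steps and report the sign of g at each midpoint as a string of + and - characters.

m = 3, g(m) = -17 (−); new bracket [2, 3]
m = 2.5, g(m) = -2.125 (−); new bracket [2, 2.5]
m = 2.25, g(m) = 2.265625 (+); new bracket [2.25, 2.5]
m = 2.375, g(m) = 0.2949 (+); new bracket [2.375, 2.5]

--++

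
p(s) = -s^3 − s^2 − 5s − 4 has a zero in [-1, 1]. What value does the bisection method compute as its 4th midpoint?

-0.875

midpoint 0: p = -4 < 0 → [-1, 0]
midpoint -0.5: p = -1.625 < 0 → [-1, -0.5]
midpoint -0.75: p = -0.390625 < 0 → [-1, -0.75]
midpoint -0.875: p = 0.2793 > 0 → [-0.875, -0.75]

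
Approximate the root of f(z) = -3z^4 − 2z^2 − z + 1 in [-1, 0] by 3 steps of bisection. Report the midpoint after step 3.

-0.625

f(-0.5) = 0.8125 > 0, so the root lies in [-1, -0.5]
f(-0.75) = -0.324219 < 0, so the root lies in [-0.75, -0.5]
f(-0.625) = 0.385986 > 0, so the root lies in [-0.75, -0.625]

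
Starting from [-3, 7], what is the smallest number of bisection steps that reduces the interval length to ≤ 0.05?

8

Width after n steps is 10/2^n. Need 2^n ≥ 10/0.05 = 200.
2^7 = 128 < 200 ≤ 2^8 = 256, so n = 8.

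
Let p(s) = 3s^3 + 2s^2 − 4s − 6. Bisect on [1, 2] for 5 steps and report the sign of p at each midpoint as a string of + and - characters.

m = 1.5, p(m) = 2.625 (+); new bracket [1, 1.5]
m = 1.25, p(m) = -2.015625 (−); new bracket [1.25, 1.5]
m = 1.375, p(m) = 0.080078 (+); new bracket [1.25, 1.375]
m = 1.3125, p(m) = -1.0217 (−); new bracket [1.3125, 1.375]
m = 1.34375, p(m) = -0.4846 (−); new bracket [1.34375, 1.375]

+-+--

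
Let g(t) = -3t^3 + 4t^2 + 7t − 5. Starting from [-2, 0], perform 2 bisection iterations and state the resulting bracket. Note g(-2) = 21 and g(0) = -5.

m = -1, g(m) = -5 (−); new bracket [-2, -1]
m = -1.5, g(m) = 3.625 (+); new bracket [-1.5, -1]

[-1.5, -1]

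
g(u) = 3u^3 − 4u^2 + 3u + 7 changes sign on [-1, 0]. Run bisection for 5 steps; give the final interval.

midpoint -0.5: g = 4.125 > 0 → [-1, -0.5]
midpoint -0.75: g = 1.234375 > 0 → [-1, -0.75]
midpoint -0.875: g = -0.697266 < 0 → [-0.875, -0.75]
midpoint -0.8125: g = 0.3127 > 0 → [-0.875, -0.8125]
midpoint -0.84375: g = -0.1809 < 0 → [-0.84375, -0.8125]

[-0.84375, -0.8125]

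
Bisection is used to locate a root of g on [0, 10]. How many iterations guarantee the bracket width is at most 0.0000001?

27

Width after n steps is 10/2^n. Need 2^n ≥ 10/0.0000001 = 100000000.
2^26 = 67108864 < 100000000 ≤ 2^27 = 134217728, so n = 27.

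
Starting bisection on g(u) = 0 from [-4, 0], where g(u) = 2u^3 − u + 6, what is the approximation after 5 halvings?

-1.625

u = -2 gives g = -8, negative; keep [-2, 0]
u = -1 gives g = 5, positive; keep [-2, -1]
u = -1.5 gives g = 0.75, positive; keep [-2, -1.5]
u = -1.75 gives g = -2.9688, negative; keep [-1.75, -1.5]
u = -1.625 gives g = -0.957, negative; keep [-1.625, -1.5]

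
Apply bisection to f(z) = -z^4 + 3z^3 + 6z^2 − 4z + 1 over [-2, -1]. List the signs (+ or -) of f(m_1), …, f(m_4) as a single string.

f(-1.5) = 5.3125 > 0, so the root lies in [-2, -1.5]
f(-1.75) = 0.917969 > 0, so the root lies in [-2, -1.75]
f(-1.875) = -2.54126 < 0, so the root lies in [-1.875, -1.75]
f(-1.8125) = -0.6944 < 0, so the root lies in [-1.8125, -1.75]

++--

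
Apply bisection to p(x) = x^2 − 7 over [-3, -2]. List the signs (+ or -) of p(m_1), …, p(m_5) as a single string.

-+-++

p(-2.5) = -0.75 < 0, so the root lies in [-3, -2.5]
p(-2.75) = 0.5625 > 0, so the root lies in [-2.75, -2.5]
p(-2.625) = -0.109375 < 0, so the root lies in [-2.75, -2.625]
p(-2.6875) = 0.2227 > 0, so the root lies in [-2.6875, -2.625]
p(-2.65625) = 0.0557 > 0, so the root lies in [-2.65625, -2.625]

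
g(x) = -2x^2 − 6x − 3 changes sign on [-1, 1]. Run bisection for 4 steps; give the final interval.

[-0.75, -0.625]

midpoint 0: g = -3 < 0 → [-1, 0]
midpoint -0.5: g = -0.5 < 0 → [-1, -0.5]
midpoint -0.75: g = 0.375 > 0 → [-0.75, -0.5]
midpoint -0.625: g = -0.0312 < 0 → [-0.75, -0.625]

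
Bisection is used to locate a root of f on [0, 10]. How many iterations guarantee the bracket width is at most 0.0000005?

Width after n steps is 10/2^n. Need 2^n ≥ 10/0.0000005 = 20000000.
2^24 = 16777216 < 20000000 ≤ 2^25 = 33554432, so n = 25.

25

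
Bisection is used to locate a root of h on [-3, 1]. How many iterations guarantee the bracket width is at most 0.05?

Width after n steps is 4/2^n. Need 2^n ≥ 4/0.05 = 80.
2^6 = 64 < 80 ≤ 2^7 = 128, so n = 7.

7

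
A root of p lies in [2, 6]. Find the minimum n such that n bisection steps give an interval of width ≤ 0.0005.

13

Width after n steps is 4/2^n. Need 2^n ≥ 4/0.0005 = 8000.
2^12 = 4096 < 8000 ≤ 2^13 = 8192, so n = 13.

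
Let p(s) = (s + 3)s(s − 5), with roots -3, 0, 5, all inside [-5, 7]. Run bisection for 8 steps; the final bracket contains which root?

5

m = 1, p(m) = -16 (−); new bracket [1, 7]
m = 4, p(m) = -28 (−); new bracket [4, 7]
m = 5.5, p(m) = 23.375 (+); new bracket [4, 5.5]
m = 4.75, p(m) = -9.2031 (−); new bracket [4.75, 5.5]
m = 5.125, p(m) = 5.2051 (+); new bracket [4.75, 5.125]
m = 4.9375, p(m) = -2.4495 (−); new bracket [4.9375, 5.125]
m = 5.03125, p(m) = 1.2627 (+); new bracket [4.9375, 5.03125]
m = 4.984375, p(m) = -0.6218 (−); new bracket [4.984375, 5.03125]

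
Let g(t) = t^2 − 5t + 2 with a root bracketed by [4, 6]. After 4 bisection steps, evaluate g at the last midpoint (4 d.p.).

midpoint 5: g = 2 > 0 → [4, 5]
midpoint 4.5: g = -0.25 < 0 → [4.5, 5]
midpoint 4.75: g = 0.8125 > 0 → [4.5, 4.75]
midpoint 4.625: g = 0.2656 > 0 → [4.5, 4.625]

0.2656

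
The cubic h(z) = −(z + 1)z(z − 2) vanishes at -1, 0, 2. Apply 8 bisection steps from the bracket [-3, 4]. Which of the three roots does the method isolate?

2

m = 0.5, h(m) = 1.125 (+); new bracket [0.5, 4]
m = 2.25, h(m) = -1.828125 (−); new bracket [0.5, 2.25]
m = 1.375, h(m) = 2.041016 (+); new bracket [1.375, 2.25]
m = 1.8125, h(m) = 0.9558 (+); new bracket [1.8125, 2.25]
m = 2.03125, h(m) = -0.1924 (−); new bracket [1.8125, 2.03125]
m = 1.921875, h(m) = 0.4387 (+); new bracket [1.921875, 2.03125]
m = 1.9765625, h(m) = 0.1379 (+); new bracket [1.9765625, 2.03125]
m = 2.00390625, h(m) = -0.0235 (−); new bracket [1.9765625, 2.00390625]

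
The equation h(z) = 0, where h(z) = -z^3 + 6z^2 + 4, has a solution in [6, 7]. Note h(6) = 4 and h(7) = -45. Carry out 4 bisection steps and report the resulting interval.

[6.0625, 6.125]

z = 6.5 gives h = -17.125, negative; keep [6, 6.5]
z = 6.25 gives h = -5.765625, negative; keep [6, 6.25]
z = 6.125 gives h = -0.689453, negative; keep [6, 6.125]
z = 6.0625 gives h = 1.7029, positive; keep [6.0625, 6.125]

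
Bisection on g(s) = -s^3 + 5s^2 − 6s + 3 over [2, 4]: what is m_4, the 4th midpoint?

s = 3 gives g = 3, positive; keep [3, 4]
s = 3.5 gives g = 0.375, positive; keep [3.5, 4]
s = 3.75 gives g = -1.921875, negative; keep [3.5, 3.75]
s = 3.625 gives g = -0.6816, negative; keep [3.5, 3.625]

3.625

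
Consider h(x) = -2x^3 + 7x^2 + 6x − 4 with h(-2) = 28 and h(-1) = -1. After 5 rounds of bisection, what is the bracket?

midpoint -1.5: h = 9.5 > 0 → [-1.5, -1]
midpoint -1.25: h = 3.34375 > 0 → [-1.25, -1]
midpoint -1.125: h = 0.957031 > 0 → [-1.125, -1]
midpoint -1.0625: h = -0.0737 < 0 → [-1.125, -1.0625]
midpoint -1.09375: h = 0.4284 > 0 → [-1.09375, -1.0625]

[-1.09375, -1.0625]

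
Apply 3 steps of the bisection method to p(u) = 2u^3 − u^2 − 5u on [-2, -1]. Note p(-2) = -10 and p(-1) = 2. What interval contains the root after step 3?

u = -1.5 gives p = -1.5, negative; keep [-1.5, -1]
u = -1.25 gives p = 0.78125, positive; keep [-1.5, -1.25]
u = -1.375 gives p = -0.214844, negative; keep [-1.375, -1.25]

[-1.375, -1.25]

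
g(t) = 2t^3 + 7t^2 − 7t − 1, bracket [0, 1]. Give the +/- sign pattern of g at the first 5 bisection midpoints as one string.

t = 0.5 gives g = -2.5, negative; keep [0.5, 1]
t = 0.75 gives g = -1.46875, negative; keep [0.75, 1]
t = 0.875 gives g = -0.425781, negative; keep [0.875, 1]
t = 0.9375 gives g = 0.2378, positive; keep [0.875, 0.9375]
t = 0.90625 gives g = -0.1061, negative; keep [0.90625, 0.9375]

---+-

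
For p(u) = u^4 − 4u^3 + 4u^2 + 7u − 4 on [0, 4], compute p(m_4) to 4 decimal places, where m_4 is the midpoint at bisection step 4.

-2.0586

u = 2 gives p = 10, positive; keep [0, 2]
u = 1 gives p = 4, positive; keep [0, 1]
u = 0.5 gives p = 0.0625, positive; keep [0, 0.5]
u = 0.25 gives p = -2.0586, negative; keep [0.25, 0.5]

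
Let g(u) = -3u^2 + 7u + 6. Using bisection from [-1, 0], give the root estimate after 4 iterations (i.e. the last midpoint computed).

-0.6875

midpoint -0.5: g = 1.75 > 0 → [-1, -0.5]
midpoint -0.75: g = -0.9375 < 0 → [-0.75, -0.5]
midpoint -0.625: g = 0.453125 > 0 → [-0.75, -0.625]
midpoint -0.6875: g = -0.2305 < 0 → [-0.6875, -0.625]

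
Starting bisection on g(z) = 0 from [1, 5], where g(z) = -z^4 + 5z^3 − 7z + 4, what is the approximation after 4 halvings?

midpoint 3: g = 37 > 0 → [3, 5]
midpoint 4: g = 40 > 0 → [4, 5]
midpoint 4.5: g = 18.0625 > 0 → [4.5, 5]
midpoint 4.75: g = -2.457 < 0 → [4.5, 4.75]

4.75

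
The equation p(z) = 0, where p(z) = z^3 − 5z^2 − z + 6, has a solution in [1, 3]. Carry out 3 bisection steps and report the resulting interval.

m = 2, p(m) = -8 (−); new bracket [1, 2]
m = 1.5, p(m) = -3.375 (−); new bracket [1, 1.5]
m = 1.25, p(m) = -1.109375 (−); new bracket [1, 1.25]

[1, 1.25]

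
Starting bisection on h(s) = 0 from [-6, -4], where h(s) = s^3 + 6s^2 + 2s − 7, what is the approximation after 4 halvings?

h(-5) = 8 > 0, so the root lies in [-6, -5]
h(-5.5) = -2.875 < 0, so the root lies in [-5.5, -5]
h(-5.25) = 3.171875 > 0, so the root lies in [-5.5, -5.25]
h(-5.375) = 0.3066 > 0, so the root lies in [-5.5, -5.375]

-5.375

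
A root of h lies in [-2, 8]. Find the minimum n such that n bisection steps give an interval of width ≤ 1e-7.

27

Width after n steps is 10/2^n. Need 2^n ≥ 10/1e-7 = 100000000.
2^26 = 67108864 < 100000000 ≤ 2^27 = 134217728, so n = 27.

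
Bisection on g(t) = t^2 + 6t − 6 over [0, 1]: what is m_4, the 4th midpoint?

midpoint 0.5: g = -2.75 < 0 → [0.5, 1]
midpoint 0.75: g = -0.9375 < 0 → [0.75, 1]
midpoint 0.875: g = 0.015625 > 0 → [0.75, 0.875]
midpoint 0.8125: g = -0.4648 < 0 → [0.8125, 0.875]

0.8125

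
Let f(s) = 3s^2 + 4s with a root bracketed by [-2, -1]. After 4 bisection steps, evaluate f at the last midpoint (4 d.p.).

midpoint -1.5: f = 0.75 > 0 → [-1.5, -1]
midpoint -1.25: f = -0.3125 < 0 → [-1.5, -1.25]
midpoint -1.375: f = 0.171875 > 0 → [-1.375, -1.25]
midpoint -1.3125: f = -0.082 < 0 → [-1.375, -1.3125]

-0.0820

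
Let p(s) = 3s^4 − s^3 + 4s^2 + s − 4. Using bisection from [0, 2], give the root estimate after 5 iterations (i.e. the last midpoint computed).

0.8125

m = 1, p(m) = 3 (+); new bracket [0, 1]
m = 0.5, p(m) = -2.4375 (−); new bracket [0.5, 1]
m = 0.75, p(m) = -0.472656 (−); new bracket [0.75, 1]
m = 0.875, p(m) = 1.0261 (+); new bracket [0.75, 0.875]
m = 0.8125, p(m) = 0.2242 (+); new bracket [0.75, 0.8125]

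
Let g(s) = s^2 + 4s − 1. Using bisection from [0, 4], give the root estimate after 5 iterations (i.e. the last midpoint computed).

m = 2, g(m) = 11 (+); new bracket [0, 2]
m = 1, g(m) = 4 (+); new bracket [0, 1]
m = 0.5, g(m) = 1.25 (+); new bracket [0, 0.5]
m = 0.25, g(m) = 0.0625 (+); new bracket [0, 0.25]
m = 0.125, g(m) = -0.4844 (−); new bracket [0.125, 0.25]

0.125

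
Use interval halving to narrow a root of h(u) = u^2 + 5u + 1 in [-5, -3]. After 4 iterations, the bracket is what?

[-4.875, -4.75]

midpoint -4: h = -3 < 0 → [-5, -4]
midpoint -4.5: h = -1.25 < 0 → [-5, -4.5]
midpoint -4.75: h = -0.1875 < 0 → [-5, -4.75]
midpoint -4.875: h = 0.3906 > 0 → [-4.875, -4.75]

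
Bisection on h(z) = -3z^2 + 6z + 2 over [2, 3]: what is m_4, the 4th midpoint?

h(2.5) = -1.75 < 0, so the root lies in [2, 2.5]
h(2.25) = 0.3125 > 0, so the root lies in [2.25, 2.5]
h(2.375) = -0.671875 < 0, so the root lies in [2.25, 2.375]
h(2.3125) = -0.168 < 0, so the root lies in [2.25, 2.3125]

2.3125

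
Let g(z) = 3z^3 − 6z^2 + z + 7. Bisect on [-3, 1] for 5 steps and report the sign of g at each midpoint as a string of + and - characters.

-+++-

z = -1 gives g = -3, negative; keep [-1, 1]
z = 0 gives g = 7, positive; keep [-1, 0]
z = -0.5 gives g = 4.625, positive; keep [-1, -0.5]
z = -0.75 gives g = 1.6094, positive; keep [-1, -0.75]
z = -0.875 gives g = -0.4785, negative; keep [-0.875, -0.75]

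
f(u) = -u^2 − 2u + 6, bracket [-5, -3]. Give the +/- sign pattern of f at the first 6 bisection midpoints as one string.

u = -4 gives f = -2, negative; keep [-4, -3]
u = -3.5 gives f = 0.75, positive; keep [-4, -3.5]
u = -3.75 gives f = -0.5625, negative; keep [-3.75, -3.5]
u = -3.625 gives f = 0.1094, positive; keep [-3.75, -3.625]
u = -3.6875 gives f = -0.2227, negative; keep [-3.6875, -3.625]
u = -3.65625 gives f = -0.0557, negative; keep [-3.65625, -3.625]

-+-+--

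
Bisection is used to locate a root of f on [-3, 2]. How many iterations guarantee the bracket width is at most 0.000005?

Width after n steps is 5/2^n. Need 2^n ≥ 5/0.000005 = 1000000.
2^19 = 524288 < 1000000 ≤ 2^20 = 1048576, so n = 20.

20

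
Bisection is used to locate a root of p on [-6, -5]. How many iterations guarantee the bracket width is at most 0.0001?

14

Width after n steps is 1/2^n. Need 2^n ≥ 1/0.0001 = 10000.
2^13 = 8192 < 10000 ≤ 2^14 = 16384, so n = 14.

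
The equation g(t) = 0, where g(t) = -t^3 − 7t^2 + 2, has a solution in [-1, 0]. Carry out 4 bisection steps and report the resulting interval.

[-0.5625, -0.5]

midpoint -0.5: g = 0.375 > 0 → [-1, -0.5]
midpoint -0.75: g = -1.515625 < 0 → [-0.75, -0.5]
midpoint -0.625: g = -0.490234 < 0 → [-0.625, -0.5]
midpoint -0.5625: g = -0.0369 < 0 → [-0.5625, -0.5]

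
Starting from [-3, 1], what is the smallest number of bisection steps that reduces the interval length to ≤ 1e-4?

Width after n steps is 4/2^n. Need 2^n ≥ 4/1e-4 = 40000.
2^15 = 32768 < 40000 ≤ 2^16 = 65536, so n = 16.

16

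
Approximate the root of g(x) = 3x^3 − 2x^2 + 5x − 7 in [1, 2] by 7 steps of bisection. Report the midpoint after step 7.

g(1.5) = 6.125 > 0, so the root lies in [1, 1.5]
g(1.25) = 1.984375 > 0, so the root lies in [1, 1.25]
g(1.125) = 0.365234 > 0, so the root lies in [1, 1.125]
g(1.0625) = -0.3469 < 0, so the root lies in [1.0625, 1.125]
g(1.09375) = 0.0015 > 0, so the root lies in [1.0625, 1.09375]
g(1.078125) = -0.1746 < 0, so the root lies in [1.078125, 1.09375]
g(1.0859375) = -0.087 < 0, so the root lies in [1.0859375, 1.09375]

1.0859375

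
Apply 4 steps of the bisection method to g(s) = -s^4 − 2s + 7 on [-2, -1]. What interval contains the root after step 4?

[-1.8125, -1.75]

s = -1.5 gives g = 4.9375, positive; keep [-2, -1.5]
s = -1.75 gives g = 1.121094, positive; keep [-2, -1.75]
s = -1.875 gives g = -1.609619, negative; keep [-1.875, -1.75]
s = -1.8125 gives g = -0.1673, negative; keep [-1.8125, -1.75]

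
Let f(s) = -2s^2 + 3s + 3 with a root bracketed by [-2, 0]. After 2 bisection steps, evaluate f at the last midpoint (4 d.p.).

1.0000

f(-1) = -2 < 0, so the root lies in [-1, 0]
f(-0.5) = 1 > 0, so the root lies in [-1, -0.5]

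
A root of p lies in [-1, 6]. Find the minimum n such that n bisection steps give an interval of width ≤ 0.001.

Width after n steps is 7/2^n. Need 2^n ≥ 7/0.001 = 7000.
2^12 = 4096 < 7000 ≤ 2^13 = 8192, so n = 13.

13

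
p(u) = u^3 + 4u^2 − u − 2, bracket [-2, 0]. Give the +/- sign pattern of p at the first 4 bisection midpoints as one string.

+-+-

u = -1 gives p = 2, positive; keep [-1, 0]
u = -0.5 gives p = -0.625, negative; keep [-1, -0.5]
u = -0.75 gives p = 0.578125, positive; keep [-0.75, -0.5]
u = -0.625 gives p = -0.0566, negative; keep [-0.75, -0.625]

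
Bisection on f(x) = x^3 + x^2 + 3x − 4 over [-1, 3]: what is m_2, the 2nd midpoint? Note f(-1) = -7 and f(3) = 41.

0

x = 1 gives f = 1, positive; keep [-1, 1]
x = 0 gives f = -4, negative; keep [0, 1]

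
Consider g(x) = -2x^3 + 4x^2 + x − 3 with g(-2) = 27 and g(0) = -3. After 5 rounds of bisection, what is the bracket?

x = -1 gives g = 2, positive; keep [-1, 0]
x = -0.5 gives g = -2.25, negative; keep [-1, -0.5]
x = -0.75 gives g = -0.65625, negative; keep [-1, -0.75]
x = -0.875 gives g = 0.5273, positive; keep [-0.875, -0.75]
x = -0.8125 gives g = -0.0991, negative; keep [-0.875, -0.8125]

[-0.875, -0.8125]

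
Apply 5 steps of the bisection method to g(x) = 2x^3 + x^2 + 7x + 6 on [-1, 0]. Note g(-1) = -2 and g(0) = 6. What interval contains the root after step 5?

[-0.8125, -0.78125]

midpoint -0.5: g = 2.5 > 0 → [-1, -0.5]
midpoint -0.75: g = 0.46875 > 0 → [-1, -0.75]
midpoint -0.875: g = -0.699219 < 0 → [-0.875, -0.75]
midpoint -0.8125: g = -0.1001 < 0 → [-0.8125, -0.75]
midpoint -0.78125: g = 0.1879 > 0 → [-0.8125, -0.78125]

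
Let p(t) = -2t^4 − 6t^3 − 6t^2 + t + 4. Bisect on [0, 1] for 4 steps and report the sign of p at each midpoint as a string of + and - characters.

t = 0.5 gives p = 2.125, positive; keep [0.5, 1]
t = 0.75 gives p = -1.789062, negative; keep [0.5, 0.75]
t = 0.625 gives p = 0.51123, positive; keep [0.625, 0.75]
t = 0.6875 gives p = -0.545, negative; keep [0.625, 0.6875]

+-+-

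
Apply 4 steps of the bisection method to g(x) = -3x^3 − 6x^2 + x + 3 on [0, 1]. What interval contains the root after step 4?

[0.625, 0.6875]

midpoint 0.5: g = 1.625 > 0 → [0.5, 1]
midpoint 0.75: g = -0.890625 < 0 → [0.5, 0.75]
midpoint 0.625: g = 0.548828 > 0 → [0.625, 0.75]
midpoint 0.6875: g = -0.1233 < 0 → [0.625, 0.6875]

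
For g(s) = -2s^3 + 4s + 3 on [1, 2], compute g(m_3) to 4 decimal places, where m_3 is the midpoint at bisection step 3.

m = 1.5, g(m) = 2.25 (+); new bracket [1.5, 2]
m = 1.75, g(m) = -0.71875 (−); new bracket [1.5, 1.75]
m = 1.625, g(m) = 0.917969 (+); new bracket [1.625, 1.75]

0.9180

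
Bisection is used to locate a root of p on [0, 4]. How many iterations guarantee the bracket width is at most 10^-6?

22

Width after n steps is 4/2^n. Need 2^n ≥ 4/10^-6 = 4000000.
2^21 = 2097152 < 4000000 ≤ 2^22 = 4194304, so n = 22.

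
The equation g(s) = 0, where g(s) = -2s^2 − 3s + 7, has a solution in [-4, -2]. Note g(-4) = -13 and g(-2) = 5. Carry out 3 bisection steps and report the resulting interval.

[-3, -2.75]

s = -3 gives g = -2, negative; keep [-3, -2]
s = -2.5 gives g = 2, positive; keep [-3, -2.5]
s = -2.75 gives g = 0.125, positive; keep [-3, -2.75]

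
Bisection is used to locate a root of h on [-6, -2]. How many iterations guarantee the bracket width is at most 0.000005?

20

Width after n steps is 4/2^n. Need 2^n ≥ 4/0.000005 = 800000.
2^19 = 524288 < 800000 ≤ 2^20 = 1048576, so n = 20.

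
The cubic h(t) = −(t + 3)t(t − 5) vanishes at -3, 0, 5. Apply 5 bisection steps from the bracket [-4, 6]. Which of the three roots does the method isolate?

5

h(1) = 16 > 0, so the root lies in [1, 6]
h(3.5) = 34.125 > 0, so the root lies in [3.5, 6]
h(4.75) = 9.203125 > 0, so the root lies in [4.75, 6]
h(5.375) = -16.8809 < 0, so the root lies in [4.75, 5.375]
h(5.0625) = -2.551 < 0, so the root lies in [4.75, 5.0625]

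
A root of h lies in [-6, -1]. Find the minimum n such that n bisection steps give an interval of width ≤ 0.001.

Width after n steps is 5/2^n. Need 2^n ≥ 5/0.001 = 5000.
2^12 = 4096 < 5000 ≤ 2^13 = 8192, so n = 13.

13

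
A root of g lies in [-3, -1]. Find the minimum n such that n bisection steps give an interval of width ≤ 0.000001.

21

Width after n steps is 2/2^n. Need 2^n ≥ 2/0.000001 = 2000000.
2^20 = 1048576 < 2000000 ≤ 2^21 = 2097152, so n = 21.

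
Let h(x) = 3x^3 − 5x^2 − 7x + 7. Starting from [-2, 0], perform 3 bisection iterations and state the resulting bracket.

[-1.5, -1.25]

midpoint -1: h = 6 > 0 → [-2, -1]
midpoint -1.5: h = -3.875 < 0 → [-1.5, -1]
midpoint -1.25: h = 2.078125 > 0 → [-1.5, -1.25]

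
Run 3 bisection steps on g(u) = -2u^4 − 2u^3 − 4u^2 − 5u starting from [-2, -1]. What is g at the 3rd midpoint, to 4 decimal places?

0.2065

u = -1.5 gives g = -4.875, negative; keep [-1.5, -1]
u = -1.25 gives g = -0.976562, negative; keep [-1.25, -1]
u = -1.125 gives g = 0.206543, positive; keep [-1.25, -1.125]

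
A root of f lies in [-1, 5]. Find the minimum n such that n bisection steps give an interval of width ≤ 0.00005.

17

Width after n steps is 6/2^n. Need 2^n ≥ 6/0.00005 = 120000.
2^16 = 65536 < 120000 ≤ 2^17 = 131072, so n = 17.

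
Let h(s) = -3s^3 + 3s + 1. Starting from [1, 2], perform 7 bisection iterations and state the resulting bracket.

m = 1.5, h(m) = -4.625 (−); new bracket [1, 1.5]
m = 1.25, h(m) = -1.109375 (−); new bracket [1, 1.25]
m = 1.125, h(m) = 0.103516 (+); new bracket [1.125, 1.25]
m = 1.1875, h(m) = -0.4612 (−); new bracket [1.125, 1.1875]
m = 1.15625, h(m) = -0.1687 (−); new bracket [1.125, 1.15625]
m = 1.140625, h(m) = -0.0301 (−); new bracket [1.125, 1.140625]
m = 1.1328125, h(m) = 0.0373 (+); new bracket [1.1328125, 1.140625]

[1.1328125, 1.140625]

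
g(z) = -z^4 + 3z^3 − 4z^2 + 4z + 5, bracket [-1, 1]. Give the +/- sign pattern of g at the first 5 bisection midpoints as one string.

++-+-

z = 0 gives g = 5, positive; keep [-1, 0]
z = -0.5 gives g = 1.5625, positive; keep [-1, -0.5]
z = -0.75 gives g = -1.832031, negative; keep [-0.75, -0.5]
z = -0.625 gives g = 0.0525, positive; keep [-0.75, -0.625]
z = -0.6875 gives g = -0.8389, negative; keep [-0.6875, -0.625]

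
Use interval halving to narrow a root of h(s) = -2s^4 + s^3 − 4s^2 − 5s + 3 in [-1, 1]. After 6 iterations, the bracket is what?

s = 0 gives h = 3, positive; keep [0, 1]
s = 0.5 gives h = -0.5, negative; keep [0, 0.5]
s = 0.25 gives h = 1.507812, positive; keep [0.25, 0.5]
s = 0.375 gives h = 0.5757, positive; keep [0.375, 0.5]
s = 0.4375 gives h = 0.0573, positive; keep [0.4375, 0.5]
s = 0.46875 gives h = -0.2162, negative; keep [0.4375, 0.46875]

[0.4375, 0.46875]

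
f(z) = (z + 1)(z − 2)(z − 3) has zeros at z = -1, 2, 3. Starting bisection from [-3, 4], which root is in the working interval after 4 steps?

-1

midpoint 0.5: f = 5.625 > 0 → [-3, 0.5]
midpoint -1.25: f = -3.453125 < 0 → [-1.25, 0.5]
midpoint -0.375: f = 5.009766 > 0 → [-1.25, -0.375]
midpoint -0.8125: f = 2.0105 > 0 → [-1.25, -0.8125]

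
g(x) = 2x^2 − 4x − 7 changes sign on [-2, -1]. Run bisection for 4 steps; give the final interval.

[-1.125, -1.0625]

m = -1.5, g(m) = 3.5 (+); new bracket [-1.5, -1]
m = -1.25, g(m) = 1.125 (+); new bracket [-1.25, -1]
m = -1.125, g(m) = 0.03125 (+); new bracket [-1.125, -1]
m = -1.0625, g(m) = -0.4922 (−); new bracket [-1.125, -1.0625]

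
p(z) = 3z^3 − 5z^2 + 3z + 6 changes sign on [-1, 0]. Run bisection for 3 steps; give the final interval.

[-0.75, -0.625]

m = -0.5, p(m) = 2.875 (+); new bracket [-1, -0.5]
m = -0.75, p(m) = -0.328125 (−); new bracket [-0.75, -0.5]
m = -0.625, p(m) = 1.439453 (+); new bracket [-0.75, -0.625]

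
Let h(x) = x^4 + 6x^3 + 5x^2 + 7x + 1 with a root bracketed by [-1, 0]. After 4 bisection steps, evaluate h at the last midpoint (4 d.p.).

midpoint -0.5: h = -1.9375 < 0 → [-0.5, 0]
midpoint -0.25: h = -0.527344 < 0 → [-0.25, 0]
midpoint -0.125: h = 0.19165 > 0 → [-0.25, -0.125]
midpoint -0.1875: h = -0.175 < 0 → [-0.1875, -0.125]

-0.1750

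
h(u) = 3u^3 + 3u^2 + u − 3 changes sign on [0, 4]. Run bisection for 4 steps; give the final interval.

[0.5, 0.75]

h(2) = 35 > 0, so the root lies in [0, 2]
h(1) = 4 > 0, so the root lies in [0, 1]
h(0.5) = -1.375 < 0, so the root lies in [0.5, 1]
h(0.75) = 0.7031 > 0, so the root lies in [0.5, 0.75]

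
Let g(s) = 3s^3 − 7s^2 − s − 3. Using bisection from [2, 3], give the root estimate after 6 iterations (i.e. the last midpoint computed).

m = 2.5, g(m) = -2.375 (−); new bracket [2.5, 3]
m = 2.75, g(m) = 3.703125 (+); new bracket [2.5, 2.75]
m = 2.625, g(m) = 0.404297 (+); new bracket [2.5, 2.625]
m = 2.5625, g(m) = -1.0481 (−); new bracket [2.5625, 2.625]
m = 2.59375, g(m) = -0.3379 (−); new bracket [2.59375, 2.625]
m = 2.609375, g(m) = 0.0292 (+); new bracket [2.59375, 2.609375]

2.609375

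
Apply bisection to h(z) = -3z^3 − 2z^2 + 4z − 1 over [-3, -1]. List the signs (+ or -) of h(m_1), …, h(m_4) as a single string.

+-++

h(-2) = 7 > 0, so the root lies in [-2, -1]
h(-1.5) = -1.375 < 0, so the root lies in [-2, -1.5]
h(-1.75) = 1.953125 > 0, so the root lies in [-1.75, -1.5]
h(-1.625) = 0.0918 > 0, so the root lies in [-1.625, -1.5]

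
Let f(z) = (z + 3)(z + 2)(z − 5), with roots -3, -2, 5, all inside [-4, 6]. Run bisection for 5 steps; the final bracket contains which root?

midpoint 1: f = -48 < 0 → [1, 6]
midpoint 3.5: f = -53.625 < 0 → [3.5, 6]
midpoint 4.75: f = -13.078125 < 0 → [4.75, 6]
midpoint 5.375: f = 23.1621 > 0 → [4.75, 5.375]
midpoint 5.0625: f = 3.5588 > 0 → [4.75, 5.0625]

5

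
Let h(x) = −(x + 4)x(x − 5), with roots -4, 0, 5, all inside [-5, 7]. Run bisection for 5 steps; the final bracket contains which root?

x = 1 gives h = 20, positive; keep [1, 7]
x = 4 gives h = 32, positive; keep [4, 7]
x = 5.5 gives h = -26.125, negative; keep [4, 5.5]
x = 4.75 gives h = 10.3906, positive; keep [4.75, 5.5]
x = 5.125 gives h = -5.8457, negative; keep [4.75, 5.125]

5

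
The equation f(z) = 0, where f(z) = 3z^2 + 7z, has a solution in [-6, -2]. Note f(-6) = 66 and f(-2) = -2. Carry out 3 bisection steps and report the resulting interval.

z = -4 gives f = 20, positive; keep [-4, -2]
z = -3 gives f = 6, positive; keep [-3, -2]
z = -2.5 gives f = 1.25, positive; keep [-2.5, -2]

[-2.5, -2]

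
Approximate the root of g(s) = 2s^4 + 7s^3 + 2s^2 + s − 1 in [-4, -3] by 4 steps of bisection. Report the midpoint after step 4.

-3.3125

m = -3.5, g(m) = 20 (+); new bracket [-3.5, -3]
m = -3.25, g(m) = -0.289062 (−); new bracket [-3.5, -3.25]
m = -3.375, g(m) = 8.79541 (+); new bracket [-3.375, -3.25]
m = -3.3125, g(m) = 4.0027 (+); new bracket [-3.3125, -3.25]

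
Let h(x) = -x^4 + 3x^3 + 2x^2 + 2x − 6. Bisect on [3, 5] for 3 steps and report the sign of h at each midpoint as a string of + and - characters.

-+-

x = 4 gives h = -30, negative; keep [3, 4]
x = 3.5 gives h = 4.0625, positive; keep [3.5, 4]
x = 3.75 gives h = -9.925781, negative; keep [3.5, 3.75]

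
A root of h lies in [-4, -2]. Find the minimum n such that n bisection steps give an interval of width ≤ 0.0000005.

Width after n steps is 2/2^n. Need 2^n ≥ 2/0.0000005 = 4000000.
2^21 = 2097152 < 4000000 ≤ 2^22 = 4194304, so n = 22.

22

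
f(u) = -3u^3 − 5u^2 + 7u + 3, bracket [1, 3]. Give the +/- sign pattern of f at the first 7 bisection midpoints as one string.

---+--+

midpoint 2: f = -27 < 0 → [1, 2]
midpoint 1.5: f = -7.875 < 0 → [1, 1.5]
midpoint 1.25: f = -1.921875 < 0 → [1, 1.25]
midpoint 1.125: f = 0.2754 > 0 → [1.125, 1.25]
midpoint 1.1875: f = -0.762 < 0 → [1.125, 1.1875]
midpoint 1.15625: f = -0.2282 < 0 → [1.125, 1.15625]
midpoint 1.140625: f = 0.0273 > 0 → [1.140625, 1.15625]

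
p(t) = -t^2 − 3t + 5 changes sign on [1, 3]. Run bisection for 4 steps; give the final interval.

p(2) = -5 < 0, so the root lies in [1, 2]
p(1.5) = -1.75 < 0, so the root lies in [1, 1.5]
p(1.25) = -0.3125 < 0, so the root lies in [1, 1.25]
p(1.125) = 0.3594 > 0, so the root lies in [1.125, 1.25]

[1.125, 1.25]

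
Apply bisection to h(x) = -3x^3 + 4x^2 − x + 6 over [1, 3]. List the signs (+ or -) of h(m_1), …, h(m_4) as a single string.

-++-

h(2) = -4 < 0, so the root lies in [1, 2]
h(1.5) = 3.375 > 0, so the root lies in [1.5, 2]
h(1.75) = 0.421875 > 0, so the root lies in [1.75, 2]
h(1.875) = -1.5879 < 0, so the root lies in [1.75, 1.875]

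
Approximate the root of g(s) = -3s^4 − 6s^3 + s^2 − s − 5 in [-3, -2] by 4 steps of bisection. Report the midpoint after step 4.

-2.0625

m = -2.5, g(m) = -19.6875 (−); new bracket [-2.5, -2]
m = -2.25, g(m) = -6.230469 (−); new bracket [-2.25, -2]
m = -2.125, g(m) = -1.957764 (−); new bracket [-2.125, -2]
m = -2.0625, g(m) = -0.3287 (−); new bracket [-2.0625, -2]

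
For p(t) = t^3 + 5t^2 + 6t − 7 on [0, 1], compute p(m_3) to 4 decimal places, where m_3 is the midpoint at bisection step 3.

-1.0527

t = 0.5 gives p = -2.625, negative; keep [0.5, 1]
t = 0.75 gives p = 0.734375, positive; keep [0.5, 0.75]
t = 0.625 gives p = -1.052734, negative; keep [0.625, 0.75]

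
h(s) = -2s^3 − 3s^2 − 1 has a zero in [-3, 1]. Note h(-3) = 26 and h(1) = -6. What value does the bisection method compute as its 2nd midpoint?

-2

midpoint -1: h = -2 < 0 → [-3, -1]
midpoint -2: h = 3 > 0 → [-2, -1]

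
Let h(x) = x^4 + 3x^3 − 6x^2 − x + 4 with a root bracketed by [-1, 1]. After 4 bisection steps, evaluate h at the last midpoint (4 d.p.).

m = 0, h(m) = 4 (+); new bracket [-1, 0]
m = -0.5, h(m) = 2.6875 (+); new bracket [-1, -0.5]
m = -0.75, h(m) = 0.425781 (+); new bracket [-1, -0.75]
m = -0.875, h(m) = -1.1423 (−); new bracket [-0.875, -0.75]

-1.1423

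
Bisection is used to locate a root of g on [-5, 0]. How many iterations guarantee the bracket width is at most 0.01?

Width after n steps is 5/2^n. Need 2^n ≥ 5/0.01 = 500.
2^8 = 256 < 500 ≤ 2^9 = 512, so n = 9.

9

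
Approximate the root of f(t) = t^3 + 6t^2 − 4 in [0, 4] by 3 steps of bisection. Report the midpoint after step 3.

0.5

t = 2 gives f = 28, positive; keep [0, 2]
t = 1 gives f = 3, positive; keep [0, 1]
t = 0.5 gives f = -2.375, negative; keep [0.5, 1]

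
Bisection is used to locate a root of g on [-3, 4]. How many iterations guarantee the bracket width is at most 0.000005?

Width after n steps is 7/2^n. Need 2^n ≥ 7/0.000005 = 1400000.
2^20 = 1048576 < 1400000 ≤ 2^21 = 2097152, so n = 21.

21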